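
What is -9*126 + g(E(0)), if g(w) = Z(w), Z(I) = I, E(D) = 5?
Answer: -1129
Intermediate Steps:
g(w) = w
-9*126 + g(E(0)) = -9*126 + 5 = -1134 + 5 = -1129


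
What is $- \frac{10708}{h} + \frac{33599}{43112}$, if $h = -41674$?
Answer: $\frac{930924011}{898324744} \approx 1.0363$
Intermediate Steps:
$- \frac{10708}{h} + \frac{33599}{43112} = - \frac{10708}{-41674} + \frac{33599}{43112} = \left(-10708\right) \left(- \frac{1}{41674}\right) + 33599 \cdot \frac{1}{43112} = \frac{5354}{20837} + \frac{33599}{43112} = \frac{930924011}{898324744}$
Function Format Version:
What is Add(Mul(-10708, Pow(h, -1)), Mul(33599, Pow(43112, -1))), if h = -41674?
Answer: Rational(930924011, 898324744) ≈ 1.0363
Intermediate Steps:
Add(Mul(-10708, Pow(h, -1)), Mul(33599, Pow(43112, -1))) = Add(Mul(-10708, Pow(-41674, -1)), Mul(33599, Pow(43112, -1))) = Add(Mul(-10708, Rational(-1, 41674)), Mul(33599, Rational(1, 43112))) = Add(Rational(5354, 20837), Rational(33599, 43112)) = Rational(930924011, 898324744)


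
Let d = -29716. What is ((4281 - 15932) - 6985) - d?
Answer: 11080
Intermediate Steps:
((4281 - 15932) - 6985) - d = ((4281 - 15932) - 6985) - 1*(-29716) = (-11651 - 6985) + 29716 = -18636 + 29716 = 11080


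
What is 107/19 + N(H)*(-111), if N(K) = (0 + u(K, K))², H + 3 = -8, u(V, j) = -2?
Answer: -8329/19 ≈ -438.37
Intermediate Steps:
H = -11 (H = -3 - 8 = -11)
N(K) = 4 (N(K) = (0 - 2)² = (-2)² = 4)
107/19 + N(H)*(-111) = 107/19 + 4*(-111) = 107*(1/19) - 444 = 107/19 - 444 = -8329/19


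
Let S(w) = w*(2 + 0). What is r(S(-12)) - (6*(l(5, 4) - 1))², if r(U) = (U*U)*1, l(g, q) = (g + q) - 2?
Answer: -720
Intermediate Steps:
S(w) = 2*w (S(w) = w*2 = 2*w)
l(g, q) = -2 + g + q
r(U) = U² (r(U) = U²*1 = U²)
r(S(-12)) - (6*(l(5, 4) - 1))² = (2*(-12))² - (6*((-2 + 5 + 4) - 1))² = (-24)² - (6*(7 - 1))² = 576 - (6*6)² = 576 - 1*36² = 576 - 1*1296 = 576 - 1296 = -720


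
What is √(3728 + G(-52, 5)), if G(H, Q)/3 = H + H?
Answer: 2*√854 ≈ 58.447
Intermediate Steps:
G(H, Q) = 6*H (G(H, Q) = 3*(H + H) = 3*(2*H) = 6*H)
√(3728 + G(-52, 5)) = √(3728 + 6*(-52)) = √(3728 - 312) = √3416 = 2*√854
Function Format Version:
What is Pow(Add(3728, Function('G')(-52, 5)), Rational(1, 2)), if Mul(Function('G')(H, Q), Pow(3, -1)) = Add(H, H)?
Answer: Mul(2, Pow(854, Rational(1, 2))) ≈ 58.447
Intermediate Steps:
Function('G')(H, Q) = Mul(6, H) (Function('G')(H, Q) = Mul(3, Add(H, H)) = Mul(3, Mul(2, H)) = Mul(6, H))
Pow(Add(3728, Function('G')(-52, 5)), Rational(1, 2)) = Pow(Add(3728, Mul(6, -52)), Rational(1, 2)) = Pow(Add(3728, -312), Rational(1, 2)) = Pow(3416, Rational(1, 2)) = Mul(2, Pow(854, Rational(1, 2)))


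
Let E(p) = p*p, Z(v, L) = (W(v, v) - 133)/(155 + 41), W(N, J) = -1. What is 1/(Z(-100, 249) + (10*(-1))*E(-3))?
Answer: -98/8887 ≈ -0.011027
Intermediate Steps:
Z(v, L) = -67/98 (Z(v, L) = (-1 - 133)/(155 + 41) = -134/196 = -134*1/196 = -67/98)
E(p) = p**2
1/(Z(-100, 249) + (10*(-1))*E(-3)) = 1/(-67/98 + (10*(-1))*(-3)**2) = 1/(-67/98 - 10*9) = 1/(-67/98 - 90) = 1/(-8887/98) = -98/8887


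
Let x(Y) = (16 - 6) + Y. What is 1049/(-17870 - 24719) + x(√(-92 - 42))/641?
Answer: -246519/27299549 + I*√134/641 ≈ -0.0090301 + 0.018059*I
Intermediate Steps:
x(Y) = 10 + Y
1049/(-17870 - 24719) + x(√(-92 - 42))/641 = 1049/(-17870 - 24719) + (10 + √(-92 - 42))/641 = 1049/(-42589) + (10 + √(-134))*(1/641) = 1049*(-1/42589) + (10 + I*√134)*(1/641) = -1049/42589 + (10/641 + I*√134/641) = -246519/27299549 + I*√134/641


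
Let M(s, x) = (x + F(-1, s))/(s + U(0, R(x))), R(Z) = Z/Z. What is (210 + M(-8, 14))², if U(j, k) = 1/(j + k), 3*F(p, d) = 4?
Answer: 19044496/441 ≈ 43185.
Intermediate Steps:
F(p, d) = 4/3 (F(p, d) = (⅓)*4 = 4/3)
R(Z) = 1
M(s, x) = (4/3 + x)/(1 + s) (M(s, x) = (x + 4/3)/(s + 1/(0 + 1)) = (4/3 + x)/(s + 1/1) = (4/3 + x)/(s + 1) = (4/3 + x)/(1 + s))
(210 + M(-8, 14))² = (210 + (4/3 + 14)/(1 - 8))² = (210 + (46/3)/(-7))² = (210 - ⅐*46/3)² = (210 - 46/21)² = (4364/21)² = 19044496/441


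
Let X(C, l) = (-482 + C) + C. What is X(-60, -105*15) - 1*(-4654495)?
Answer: 4653893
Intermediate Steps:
X(C, l) = -482 + 2*C
X(-60, -105*15) - 1*(-4654495) = (-482 + 2*(-60)) - 1*(-4654495) = (-482 - 120) + 4654495 = -602 + 4654495 = 4653893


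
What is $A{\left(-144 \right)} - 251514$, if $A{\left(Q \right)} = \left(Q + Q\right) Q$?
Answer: $-210042$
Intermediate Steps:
$A{\left(Q \right)} = 2 Q^{2}$ ($A{\left(Q \right)} = 2 Q Q = 2 Q^{2}$)
$A{\left(-144 \right)} - 251514 = 2 \left(-144\right)^{2} - 251514 = 2 \cdot 20736 - 251514 = 41472 - 251514 = -210042$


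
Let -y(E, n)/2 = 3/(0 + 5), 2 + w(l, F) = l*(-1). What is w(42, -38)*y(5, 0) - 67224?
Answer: -335856/5 ≈ -67171.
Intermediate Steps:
w(l, F) = -2 - l (w(l, F) = -2 + l*(-1) = -2 - l)
y(E, n) = -6/5 (y(E, n) = -2*3/(0 + 5) = -2*3/5 = -2*⅗ = -6/5)
w(42, -38)*y(5, 0) - 67224 = (-2 - 1*42)*(-6/5) - 67224 = (-2 - 42)*(-6/5) - 67224 = -44*(-6/5) - 67224 = 264/5 - 67224 = -335856/5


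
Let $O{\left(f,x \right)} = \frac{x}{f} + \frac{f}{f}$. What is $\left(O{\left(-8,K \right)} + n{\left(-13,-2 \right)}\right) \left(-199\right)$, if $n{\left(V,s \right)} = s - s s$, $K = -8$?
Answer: $796$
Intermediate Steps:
$O{\left(f,x \right)} = 1 + \frac{x}{f}$ ($O{\left(f,x \right)} = \frac{x}{f} + 1 = 1 + \frac{x}{f}$)
$n{\left(V,s \right)} = s - s^{2}$
$\left(O{\left(-8,K \right)} + n{\left(-13,-2 \right)}\right) \left(-199\right) = \left(\frac{-8 - 8}{-8} - 2 \left(1 - -2\right)\right) \left(-199\right) = \left(\left(- \frac{1}{8}\right) \left(-16\right) - 2 \left(1 + 2\right)\right) \left(-199\right) = \left(2 - 6\right) \left(-199\right) = \left(-4\right) \left(-199\right) = 796$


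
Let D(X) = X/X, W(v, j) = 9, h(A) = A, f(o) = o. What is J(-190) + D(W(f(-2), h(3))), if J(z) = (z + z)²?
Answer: 144401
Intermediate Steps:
D(X) = 1
J(z) = 4*z² (J(z) = (2*z)² = 4*z²)
J(-190) + D(W(f(-2), h(3))) = 4*(-190)² + 1 = 4*36100 + 1 = 144400 + 1 = 144401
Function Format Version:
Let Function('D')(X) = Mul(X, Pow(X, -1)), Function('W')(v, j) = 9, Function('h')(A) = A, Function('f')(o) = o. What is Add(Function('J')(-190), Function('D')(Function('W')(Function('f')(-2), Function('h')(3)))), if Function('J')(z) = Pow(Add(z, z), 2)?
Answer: 144401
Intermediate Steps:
Function('D')(X) = 1
Function('J')(z) = Mul(4, Pow(z, 2)) (Function('J')(z) = Pow(Mul(2, z), 2) = Mul(4, Pow(z, 2)))
Add(Function('J')(-190), Function('D')(Function('W')(Function('f')(-2), Function('h')(3)))) = Add(Mul(4, Pow(-190, 2)), 1) = Add(Mul(4, 36100), 1) = Add(144400, 1) = 144401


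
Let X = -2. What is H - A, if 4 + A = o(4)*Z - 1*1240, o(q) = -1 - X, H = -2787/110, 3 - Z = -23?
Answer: 131193/110 ≈ 1192.7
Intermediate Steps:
Z = 26 (Z = 3 - 1*(-23) = 3 + 23 = 26)
H = -2787/110 (H = -2787*1/110 = -2787/110 ≈ -25.336)
o(q) = 1 (o(q) = -1 - 1*(-2) = -1 + 2 = 1)
A = -1218 (A = -4 + (1*26 - 1*1240) = -4 + (26 - 1240) = -4 - 1214 = -1218)
H - A = -2787/110 - 1*(-1218) = -2787/110 + 1218 = 131193/110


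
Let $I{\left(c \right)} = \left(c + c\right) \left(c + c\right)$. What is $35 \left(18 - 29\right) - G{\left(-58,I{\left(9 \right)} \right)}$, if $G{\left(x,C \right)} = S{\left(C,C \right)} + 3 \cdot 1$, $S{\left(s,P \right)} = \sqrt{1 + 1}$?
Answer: $-388 - \sqrt{2} \approx -389.41$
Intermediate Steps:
$S{\left(s,P \right)} = \sqrt{2}$
$I{\left(c \right)} = 4 c^{2}$ ($I{\left(c \right)} = 2 c 2 c = 4 c^{2}$)
$G{\left(x,C \right)} = 3 + \sqrt{2}$ ($G{\left(x,C \right)} = \sqrt{2} + 3 \cdot 1 = \sqrt{2} + 3 = 3 + \sqrt{2}$)
$35 \left(18 - 29\right) - G{\left(-58,I{\left(9 \right)} \right)} = 35 \left(18 - 29\right) - \left(3 + \sqrt{2}\right) = 35 \left(-11\right) - \left(3 + \sqrt{2}\right) = -385 - \left(3 + \sqrt{2}\right) = -388 - \sqrt{2}$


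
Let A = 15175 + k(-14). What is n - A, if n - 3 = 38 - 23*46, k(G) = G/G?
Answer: -16193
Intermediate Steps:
k(G) = 1
n = -1017 (n = 3 + (38 - 23*46) = 3 + (38 - 1058) = 3 - 1020 = -1017)
A = 15176 (A = 15175 + 1 = 15176)
n - A = -1017 - 1*15176 = -1017 - 15176 = -16193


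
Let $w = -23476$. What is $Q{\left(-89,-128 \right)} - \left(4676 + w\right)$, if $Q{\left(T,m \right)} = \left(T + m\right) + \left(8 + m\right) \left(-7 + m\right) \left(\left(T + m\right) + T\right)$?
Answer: $-4938617$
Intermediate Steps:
$Q{\left(T,m \right)} = T + m + \left(-7 + m\right) \left(8 + m\right) \left(m + 2 T\right)$ ($Q{\left(T,m \right)} = \left(T + m\right) + \left(-7 + m\right) \left(8 + m\right) \left(m + 2 T\right) = T + m + \left(-7 + m\right) \left(8 + m\right) \left(m + 2 T\right)$)
$Q{\left(-89,-128 \right)} - \left(4676 + w\right) = \left(\left(-128\right)^{2} + \left(-128\right)^{3} - -9879 - -7040 + 2 \left(-89\right) \left(-128\right) + 2 \left(-89\right) \left(-128\right)^{2}\right) - -18800 = \left(16384 - 2097152 + 9879 + 7040 + 22784 + 2 \left(-89\right) 16384\right) + \left(-4676 + 23476\right) = \left(16384 - 2097152 + 9879 + 7040 + 22784 - 2916352\right) + 18800 = -4957417 + 18800 = -4938617$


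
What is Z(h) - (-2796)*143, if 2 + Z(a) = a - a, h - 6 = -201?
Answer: 399826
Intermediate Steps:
h = -195 (h = 6 - 201 = -195)
Z(a) = -2 (Z(a) = -2 + (a - a) = -2 + 0 = -2)
Z(h) - (-2796)*143 = -2 - (-2796)*143 = -2 - 1*(-399828) = -2 + 399828 = 399826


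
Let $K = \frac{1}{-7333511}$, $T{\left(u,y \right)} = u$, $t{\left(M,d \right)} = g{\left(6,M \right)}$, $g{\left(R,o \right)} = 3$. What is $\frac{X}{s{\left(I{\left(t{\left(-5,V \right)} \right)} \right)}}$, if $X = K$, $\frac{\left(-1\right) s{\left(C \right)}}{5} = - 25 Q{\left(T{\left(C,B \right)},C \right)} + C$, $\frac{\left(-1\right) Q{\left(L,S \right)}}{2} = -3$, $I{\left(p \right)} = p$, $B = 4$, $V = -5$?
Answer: $- \frac{1}{5390130585} \approx -1.8552 \cdot 10^{-10}$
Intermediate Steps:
$t{\left(M,d \right)} = 3$
$Q{\left(L,S \right)} = 6$ ($Q{\left(L,S \right)} = \left(-2\right) \left(-3\right) = 6$)
$K = - \frac{1}{7333511} \approx -1.3636 \cdot 10^{-7}$
$s{\left(C \right)} = 750 - 5 C$ ($s{\left(C \right)} = - 5 \left(\left(-25\right) 6 + C\right) = - 5 \left(-150 + C\right) = 750 - 5 C$)
$X = - \frac{1}{7333511} \approx -1.3636 \cdot 10^{-7}$
$\frac{X}{s{\left(I{\left(t{\left(-5,V \right)} \right)} \right)}} = - \frac{1}{7333511 \left(750 - 15\right)} = - \frac{1}{7333511 \cdot 735} = \left(- \frac{1}{7333511}\right) \frac{1}{735} = - \frac{1}{5390130585}$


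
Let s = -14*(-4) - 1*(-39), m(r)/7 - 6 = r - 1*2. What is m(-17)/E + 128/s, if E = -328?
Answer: 50629/31160 ≈ 1.6248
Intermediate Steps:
m(r) = 28 + 7*r (m(r) = 42 + 7*(r - 1*2) = 42 + 7*(r - 2) = 42 + 7*(-2 + r) = 42 + (-14 + 7*r) = 28 + 7*r)
s = 95 (s = 56 + 39 = 95)
m(-17)/E + 128/s = (28 + 7*(-17))/(-328) + 128/95 = (28 - 119)*(-1/328) + 128*(1/95) = -91*(-1/328) + 128/95 = 91/328 + 128/95 = 50629/31160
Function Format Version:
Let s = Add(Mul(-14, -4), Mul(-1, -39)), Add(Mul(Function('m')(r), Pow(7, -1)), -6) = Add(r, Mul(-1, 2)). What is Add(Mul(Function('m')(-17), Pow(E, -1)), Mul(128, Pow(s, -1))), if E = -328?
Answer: Rational(50629, 31160) ≈ 1.6248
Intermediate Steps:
Function('m')(r) = Add(28, Mul(7, r)) (Function('m')(r) = Add(42, Mul(7, Add(r, Mul(-1, 2)))) = Add(42, Mul(7, Add(r, -2))) = Add(42, Mul(7, Add(-2, r))) = Add(42, Add(-14, Mul(7, r))) = Add(28, Mul(7, r)))
s = 95 (s = Add(56, 39) = 95)
Add(Mul(Function('m')(-17), Pow(E, -1)), Mul(128, Pow(s, -1))) = Add(Mul(Add(28, Mul(7, -17)), Pow(-328, -1)), Mul(128, Pow(95, -1))) = Add(Mul(Add(28, -119), Rational(-1, 328)), Mul(128, Rational(1, 95))) = Add(Mul(-91, Rational(-1, 328)), Rational(128, 95)) = Add(Rational(91, 328), Rational(128, 95)) = Rational(50629, 31160)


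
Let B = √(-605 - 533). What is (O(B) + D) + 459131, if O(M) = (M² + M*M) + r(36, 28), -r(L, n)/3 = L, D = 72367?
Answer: 529114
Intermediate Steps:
r(L, n) = -3*L
B = I*√1138 (B = √(-1138) = I*√1138 ≈ 33.734*I)
O(M) = -108 + 2*M² (O(M) = (M² + M*M) - 3*36 = (M² + M²) - 108 = 2*M² - 108 = -108 + 2*M²)
(O(B) + D) + 459131 = ((-108 + 2*(I*√1138)²) + 72367) + 459131 = ((-108 + 2*(-1138)) + 72367) + 459131 = ((-108 - 2276) + 72367) + 459131 = (-2384 + 72367) + 459131 = 69983 + 459131 = 529114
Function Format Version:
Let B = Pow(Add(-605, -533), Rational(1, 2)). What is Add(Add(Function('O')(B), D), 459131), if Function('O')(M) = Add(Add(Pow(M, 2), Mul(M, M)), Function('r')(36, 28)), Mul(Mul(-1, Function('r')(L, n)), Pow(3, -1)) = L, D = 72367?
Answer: 529114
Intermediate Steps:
Function('r')(L, n) = Mul(-3, L)
B = Mul(I, Pow(1138, Rational(1, 2))) (B = Pow(-1138, Rational(1, 2)) = Mul(I, Pow(1138, Rational(1, 2))) ≈ Mul(33.734, I))
Function('O')(M) = Add(-108, Mul(2, Pow(M, 2))) (Function('O')(M) = Add(Add(Pow(M, 2), Mul(M, M)), Mul(-3, 36)) = Add(Add(Pow(M, 2), Pow(M, 2)), -108) = Add(Mul(2, Pow(M, 2)), -108) = Add(-108, Mul(2, Pow(M, 2))))
Add(Add(Function('O')(B), D), 459131) = Add(Add(Add(-108, Mul(2, Pow(Mul(I, Pow(1138, Rational(1, 2))), 2))), 72367), 459131) = Add(Add(Add(-108, Mul(2, -1138)), 72367), 459131) = Add(Add(Add(-108, -2276), 72367), 459131) = Add(Add(-2384, 72367), 459131) = Add(69983, 459131) = 529114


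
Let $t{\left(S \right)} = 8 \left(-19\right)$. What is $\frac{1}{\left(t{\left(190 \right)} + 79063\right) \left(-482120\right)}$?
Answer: $- \frac{1}{38044571320} \approx -2.6285 \cdot 10^{-11}$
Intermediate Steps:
$t{\left(S \right)} = -152$
$\frac{1}{\left(t{\left(190 \right)} + 79063\right) \left(-482120\right)} = \frac{1}{\left(-152 + 79063\right) \left(-482120\right)} = \frac{1}{78911} \left(- \frac{1}{482120}\right) = - \frac{1}{38044571320}$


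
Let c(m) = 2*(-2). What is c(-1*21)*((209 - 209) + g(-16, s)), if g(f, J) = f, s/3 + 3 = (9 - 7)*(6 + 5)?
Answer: 64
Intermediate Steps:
s = 57 (s = -9 + 3*((9 - 7)*(6 + 5)) = -9 + 3*(2*11) = -9 + 3*22 = -9 + 66 = 57)
c(m) = -4
c(-1*21)*((209 - 209) + g(-16, s)) = -4*((209 - 209) - 16) = -4*(0 - 16) = -4*(-16) = 64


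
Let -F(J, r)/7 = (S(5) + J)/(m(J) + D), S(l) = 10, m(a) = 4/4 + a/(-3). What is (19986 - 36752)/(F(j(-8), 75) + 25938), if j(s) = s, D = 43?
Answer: -167660/259377 ≈ -0.64639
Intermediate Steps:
m(a) = 1 - a/3 (m(a) = 4*(¼) + a*(-⅓) = 1 - a/3)
F(J, r) = -7*(10 + J)/(44 - J/3) (F(J, r) = -7*(10 + J)/((1 - J/3) + 43) = -7*(10 + J)/(44 - J/3))
(19986 - 36752)/(F(j(-8), 75) + 25938) = (19986 - 36752)/(21*(10 - 8)/(-132 - 8) + 25938) = -16766/(21*2/(-140) + 25938) = -16766/(21*(-1/140)*2 + 25938) = -16766/(-3/10 + 25938) = -16766/259377/10 = -16766*10/259377 = -167660/259377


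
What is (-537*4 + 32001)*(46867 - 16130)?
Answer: 917591661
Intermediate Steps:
(-537*4 + 32001)*(46867 - 16130) = (-2148 + 32001)*30737 = 29853*30737 = 917591661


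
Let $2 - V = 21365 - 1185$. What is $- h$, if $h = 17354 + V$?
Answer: $2824$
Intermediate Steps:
$V = -20178$ ($V = 2 - \left(21365 - 1185\right) = 2 - 20180 = -20178$)
$h = -2824$ ($h = 17354 - 20178 = -2824$)
$- h = \left(-1\right) \left(-2824\right) = 2824$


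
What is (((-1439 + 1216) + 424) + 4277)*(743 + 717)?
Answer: 6537880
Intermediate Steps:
(((-1439 + 1216) + 424) + 4277)*(743 + 717) = ((-223 + 424) + 4277)*1460 = (201 + 4277)*1460 = 4478*1460 = 6537880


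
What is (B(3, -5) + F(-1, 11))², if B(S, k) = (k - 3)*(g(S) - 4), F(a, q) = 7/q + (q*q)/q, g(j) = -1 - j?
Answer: 692224/121 ≈ 5720.9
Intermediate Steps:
F(a, q) = q + 7/q (F(a, q) = 7/q + q²/q = 7/q + q = q + 7/q)
B(S, k) = (-5 - S)*(-3 + k) (B(S, k) = (k - 3)*((-1 - S) - 4) = (-3 + k)*(-5 - S) = (-5 - S)*(-3 + k))
(B(3, -5) + F(-1, 11))² = ((15 - 5*(-5) + 3*3 - 1*3*(-5)) + (11 + 7/11))² = ((15 + 25 + 9 + 15) + (11 + 7*(1/11)))² = (64 + (11 + 7/11))² = (64 + 128/11)² = (832/11)² = 692224/121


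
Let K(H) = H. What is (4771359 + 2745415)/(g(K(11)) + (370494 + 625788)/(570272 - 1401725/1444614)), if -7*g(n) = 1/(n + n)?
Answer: 953641940279691592468/220819588959509 ≈ 4.3186e+6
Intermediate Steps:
g(n) = -1/(14*n) (g(n) = -1/(7*(n + n)) = -1/(2*n)/7 = -1/(14*n))
(4771359 + 2745415)/(g(K(11)) + (370494 + 625788)/(570272 - 1401725/1444614)) = (4771359 + 2745415)/(-1/14/11 + (370494 + 625788)/(570272 - 1401725/1444614)) = 7516774/(-1/14*1/11 + 996282/(570272 - 1401725*1/1444614)) = 7516774/(-1/154 + 996282/(570272 - 1401725/1444614)) = 7516774/(-1/154 + 996282/(823821513283/1444614)) = 7516774/(-1/154 + 996282*(1444614/823821513283)) = 7516774/(-1/154 + 1439242925148/823821513283) = 7516774/(220819588959509/126868513045582) = 7516774*(126868513045582/220819588959509) = 953641940279691592468/220819588959509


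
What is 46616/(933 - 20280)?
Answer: -46616/19347 ≈ -2.4095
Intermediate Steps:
46616/(933 - 20280) = 46616/(-19347) = 46616*(-1/19347) = -46616/19347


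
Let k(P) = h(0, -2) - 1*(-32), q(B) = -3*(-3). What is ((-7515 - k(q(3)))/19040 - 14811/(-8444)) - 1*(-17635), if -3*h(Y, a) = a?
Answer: 2126597644907/120580320 ≈ 17636.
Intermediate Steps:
q(B) = 9
h(Y, a) = -a/3
k(P) = 98/3 (k(P) = -⅓*(-2) - 1*(-32) = ⅔ + 32 = 98/3)
((-7515 - k(q(3)))/19040 - 14811/(-8444)) - 1*(-17635) = ((-7515 - 1*98/3)/19040 - 14811/(-8444)) - 1*(-17635) = ((-7515 - 98/3)*(1/19040) - 14811*(-1/8444)) + 17635 = (-22643/3*1/19040 + 14811/8444) + 17635 = (-22643/57120 + 14811/8444) + 17635 = 163701707/120580320 + 17635 = 2126597644907/120580320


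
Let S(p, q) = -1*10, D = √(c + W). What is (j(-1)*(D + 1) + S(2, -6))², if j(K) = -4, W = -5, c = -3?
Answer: 68 + 224*I*√2 ≈ 68.0 + 316.78*I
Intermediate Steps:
D = 2*I*√2 (D = √(-3 - 5) = √(-8) = 2*I*√2 ≈ 2.8284*I)
S(p, q) = -10
(j(-1)*(D + 1) + S(2, -6))² = (-4*(2*I*√2 + 1) - 10)² = (-4*(1 + 2*I*√2) - 10)² = ((-4 - 8*I*√2) - 10)² = (-14 - 8*I*√2)²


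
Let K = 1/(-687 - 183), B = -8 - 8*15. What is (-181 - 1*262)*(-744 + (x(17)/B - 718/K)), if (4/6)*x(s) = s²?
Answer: -70756681647/256 ≈ -2.7639e+8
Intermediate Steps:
B = -128 (B = -8 - 120 = -128)
K = -1/870 (K = 1/(-870) = -1/870 ≈ -0.0011494)
x(s) = 3*s²/2
(-181 - 1*262)*(-744 + (x(17)/B - 718/K)) = (-181 - 1*262)*(-744 + (((3/2)*17²)/(-128) - 718/(-1/870))) = (-181 - 262)*(-744 + (((3/2)*289)*(-1/128) - 718*(-870))) = -443*(-744 + ((867/2)*(-1/128) + 624660)) = -443*(-744 + (-867/256 + 624660)) = -443*(-744 + 159912093/256) = -443*159721629/256 = -70756681647/256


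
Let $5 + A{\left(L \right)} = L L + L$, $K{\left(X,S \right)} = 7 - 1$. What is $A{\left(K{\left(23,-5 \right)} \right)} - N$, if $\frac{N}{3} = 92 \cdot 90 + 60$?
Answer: $-24983$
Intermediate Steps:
$K{\left(X,S \right)} = 6$ ($K{\left(X,S \right)} = 7 - 1 = 6$)
$A{\left(L \right)} = -5 + L + L^{2}$ ($A{\left(L \right)} = -5 + \left(L L + L\right) = -5 + \left(L^{2} + L\right) = -5 + \left(L + L^{2}\right) = -5 + L + L^{2}$)
$N = 25020$ ($N = 3 \left(92 \cdot 90 + 60\right) = 3 \left(8280 + 60\right) = 3 \cdot 8340 = 25020$)
$A{\left(K{\left(23,-5 \right)} \right)} - N = \left(-5 + 6 + 6^{2}\right) - 25020 = \left(-5 + 6 + 36\right) - 25020 = 37 - 25020 = -24983$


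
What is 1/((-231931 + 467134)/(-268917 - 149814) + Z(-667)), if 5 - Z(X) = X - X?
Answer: 139577/619484 ≈ 0.22531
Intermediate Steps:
Z(X) = 5 (Z(X) = 5 - (X - X) = 5 - 1*0 = 5 + 0 = 5)
1/((-231931 + 467134)/(-268917 - 149814) + Z(-667)) = 1/((-231931 + 467134)/(-268917 - 149814) + 5) = 1/(235203/(-418731) + 5) = 1/(235203*(-1/418731) + 5) = 1/(-78401/139577 + 5) = 1/(619484/139577) = 139577/619484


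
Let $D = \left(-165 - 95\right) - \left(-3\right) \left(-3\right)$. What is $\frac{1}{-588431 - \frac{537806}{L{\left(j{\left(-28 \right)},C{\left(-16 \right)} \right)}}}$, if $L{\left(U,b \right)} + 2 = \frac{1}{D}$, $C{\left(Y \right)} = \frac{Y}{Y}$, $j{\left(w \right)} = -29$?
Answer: $- \frac{539}{172494495} \approx -3.1247 \cdot 10^{-6}$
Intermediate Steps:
$D = -269$ ($D = \left(-165 - 95\right) - 9 = -260 - 9 = -269$)
$C{\left(Y \right)} = 1$
$L{\left(U,b \right)} = - \frac{539}{269}$ ($L{\left(U,b \right)} = -2 + \frac{1}{-269} = -2 - \frac{1}{269} = - \frac{539}{269}$)
$\frac{1}{-588431 - \frac{537806}{L{\left(j{\left(-28 \right)},C{\left(-16 \right)} \right)}}} = \frac{1}{-588431 - \frac{537806}{- \frac{539}{269}}} = \frac{1}{-588431 - - \frac{144669814}{539}} = \frac{1}{-588431 + \frac{144669814}{539}} = \frac{1}{- \frac{172494495}{539}} = - \frac{539}{172494495}$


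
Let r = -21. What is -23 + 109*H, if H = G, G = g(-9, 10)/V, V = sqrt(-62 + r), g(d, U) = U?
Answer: -23 - 1090*I*sqrt(83)/83 ≈ -23.0 - 119.64*I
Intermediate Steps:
V = I*sqrt(83) (V = sqrt(-62 - 21) = sqrt(-83) = I*sqrt(83) ≈ 9.1104*I)
G = -10*I*sqrt(83)/83 (G = 10/((I*sqrt(83))) = 10*(-I*sqrt(83)/83) = -10*I*sqrt(83)/83 ≈ -1.0976*I)
H = -10*I*sqrt(83)/83 ≈ -1.0976*I
-23 + 109*H = -23 + 109*(-10*I*sqrt(83)/83) = -23 - 1090*I*sqrt(83)/83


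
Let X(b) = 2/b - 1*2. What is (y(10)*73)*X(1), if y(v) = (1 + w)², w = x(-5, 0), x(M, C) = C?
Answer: 0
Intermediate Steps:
w = 0
X(b) = -2 + 2/b (X(b) = 2/b - 2 = -2 + 2/b)
y(v) = 1 (y(v) = (1 + 0)² = 1² = 1)
(y(10)*73)*X(1) = (1*73)*(-2 + 2/1) = 73*(-2 + 2*1) = 73*(-2 + 2) = 73*0 = 0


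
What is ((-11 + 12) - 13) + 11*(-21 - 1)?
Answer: -254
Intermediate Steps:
((-11 + 12) - 13) + 11*(-21 - 1) = (1 - 13) + 11*(-22) = -12 - 242 = -254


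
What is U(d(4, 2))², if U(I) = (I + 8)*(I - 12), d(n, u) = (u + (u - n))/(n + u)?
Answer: 9216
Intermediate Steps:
d(n, u) = (-n + 2*u)/(n + u)
U(I) = (-12 + I)*(8 + I) (U(I) = (8 + I)*(-12 + I) = (-12 + I)*(8 + I))
U(d(4, 2))² = (-96 + ((-1*4 + 2*2)/(4 + 2))² - 4*(-1*4 + 2*2)/(4 + 2))² = (-96 + ((-4 + 4)/6)² - 4*(-4 + 4)/6)² = (-96 + ((⅙)*0)² - 2*0/3)² = (-96 + 0² - 4*0)² = (-96 + 0 + 0)² = (-96)² = 9216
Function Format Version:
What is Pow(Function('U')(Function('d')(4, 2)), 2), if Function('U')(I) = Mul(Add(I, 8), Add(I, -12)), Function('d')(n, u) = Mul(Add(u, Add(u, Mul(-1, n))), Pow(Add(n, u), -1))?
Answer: 9216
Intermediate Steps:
Function('d')(n, u) = Mul(Pow(Add(n, u), -1), Add(Mul(-1, n), Mul(2, u))) (Function('d')(n, u) = Mul(Add(Mul(-1, n), Mul(2, u)), Pow(Add(n, u), -1)) = Mul(Pow(Add(n, u), -1), Add(Mul(-1, n), Mul(2, u))))
Function('U')(I) = Mul(Add(-12, I), Add(8, I)) (Function('U')(I) = Mul(Add(8, I), Add(-12, I)) = Mul(Add(-12, I), Add(8, I)))
Pow(Function('U')(Function('d')(4, 2)), 2) = Pow(Add(-96, Pow(Mul(Pow(Add(4, 2), -1), Add(Mul(-1, 4), Mul(2, 2))), 2), Mul(-4, Mul(Pow(Add(4, 2), -1), Add(Mul(-1, 4), Mul(2, 2))))), 2) = Pow(Add(-96, Pow(Mul(Pow(6, -1), Add(-4, 4)), 2), Mul(-4, Mul(Pow(6, -1), Add(-4, 4)))), 2) = Pow(Add(-96, Pow(Mul(Rational(1, 6), 0), 2), Mul(-4, Mul(Rational(1, 6), 0))), 2) = Pow(Add(-96, Pow(0, 2), Mul(-4, 0)), 2) = Pow(Add(-96, 0, 0), 2) = Pow(-96, 2) = 9216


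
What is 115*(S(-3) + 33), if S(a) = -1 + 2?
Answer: 3910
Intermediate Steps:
S(a) = 1
115*(S(-3) + 33) = 115*(1 + 33) = 115*34 = 3910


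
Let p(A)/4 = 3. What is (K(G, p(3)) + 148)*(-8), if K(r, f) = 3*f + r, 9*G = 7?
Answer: -13304/9 ≈ -1478.2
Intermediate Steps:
G = 7/9 (G = (1/9)*7 = 7/9 ≈ 0.77778)
p(A) = 12 (p(A) = 4*3 = 12)
K(r, f) = r + 3*f
(K(G, p(3)) + 148)*(-8) = ((7/9 + 3*12) + 148)*(-8) = ((7/9 + 36) + 148)*(-8) = (331/9 + 148)*(-8) = (1663/9)*(-8) = -13304/9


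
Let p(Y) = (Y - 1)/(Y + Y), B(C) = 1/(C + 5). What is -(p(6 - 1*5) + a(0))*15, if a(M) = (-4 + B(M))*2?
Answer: 114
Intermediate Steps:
B(C) = 1/(5 + C)
a(M) = -8 + 2/(5 + M) (a(M) = (-4 + 1/(5 + M))*2 = -8 + 2/(5 + M))
p(Y) = (-1 + Y)/(2*Y) (p(Y) = (-1 + Y)/((2*Y)) = (-1 + Y)*(1/(2*Y)) = (-1 + Y)/(2*Y))
-(p(6 - 1*5) + a(0))*15 = -((-1 + (6 - 1*5))/(2*(6 - 1*5)) + 2*(-19 - 4*0)/(5 + 0))*15 = -((-1 + (6 - 5))/(2*(6 - 5)) + 2*(-19 + 0)/5)*15 = -((1/2)*(-1 + 1)/1 + 2*(1/5)*(-19))*15 = -((1/2)*1*0 - 38/5)*15 = -(0 - 38/5)*15 = -(-38)*15/5 = -1*(-114) = 114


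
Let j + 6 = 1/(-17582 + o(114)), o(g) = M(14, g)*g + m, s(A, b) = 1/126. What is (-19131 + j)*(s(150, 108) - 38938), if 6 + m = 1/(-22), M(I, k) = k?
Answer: 1355029587567227/1818450 ≈ 7.4516e+8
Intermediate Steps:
s(A, b) = 1/126
m = -133/22 (m = -6 + 1/(-22) = -6 - 1/22 = -133/22 ≈ -6.0455)
o(g) = -133/22 + g**2 (o(g) = g*g - 133/22 = g**2 - 133/22 = -133/22 + g**2)
j = -606172/101025 (j = -6 + 1/(-17582 + (-133/22 + 114**2)) = -6 + 1/(-17582 + (-133/22 + 12996)) = -6 + 1/(-17582 + 285779/22) = -6 + 1/(-101025/22) = -6 - 22/101025 = -606172/101025 ≈ -6.0002)
(-19131 + j)*(s(150, 108) - 38938) = (-19131 - 606172/101025)*(1/126 - 38938) = -1933315447/101025*(-4906187/126) = 1355029587567227/1818450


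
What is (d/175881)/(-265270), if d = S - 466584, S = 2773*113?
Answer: 30647/9331190574 ≈ 3.2844e-6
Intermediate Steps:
S = 313349
d = -153235 (d = 313349 - 466584 = -153235)
(d/175881)/(-265270) = -153235/175881/(-265270) = -153235*1/175881*(-1/265270) = -153235/175881*(-1/265270) = 30647/9331190574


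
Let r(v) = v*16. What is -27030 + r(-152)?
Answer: -29462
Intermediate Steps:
r(v) = 16*v
-27030 + r(-152) = -27030 + 16*(-152) = -27030 - 2432 = -29462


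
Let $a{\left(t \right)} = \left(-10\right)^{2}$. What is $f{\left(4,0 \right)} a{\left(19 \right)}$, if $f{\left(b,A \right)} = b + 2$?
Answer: $600$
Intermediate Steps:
$f{\left(b,A \right)} = 2 + b$
$a{\left(t \right)} = 100$
$f{\left(4,0 \right)} a{\left(19 \right)} = \left(2 + 4\right) 100 = 6 \cdot 100 = 600$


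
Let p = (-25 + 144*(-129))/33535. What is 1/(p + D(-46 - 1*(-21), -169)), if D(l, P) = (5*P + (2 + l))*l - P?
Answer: 1765/38597806 ≈ 4.5728e-5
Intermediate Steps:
p = -979/1765 (p = (-25 - 18576)*(1/33535) = -18601*1/33535 = -979/1765 ≈ -0.55467)
D(l, P) = -P + l*(2 + l + 5*P) (D(l, P) = (2 + l + 5*P)*l - P = l*(2 + l + 5*P) - P = -P + l*(2 + l + 5*P))
1/(p + D(-46 - 1*(-21), -169)) = 1/(-979/1765 + ((-46 - 1*(-21))² - 1*(-169) + 2*(-46 - 1*(-21)) + 5*(-169)*(-46 - 1*(-21)))) = 1/(-979/1765 + ((-46 + 21)² + 169 + 2*(-46 + 21) + 5*(-169)*(-46 + 21))) = 1/(-979/1765 + ((-25)² + 169 + 2*(-25) + 5*(-169)*(-25))) = 1/(-979/1765 + (625 + 169 - 50 + 21125)) = 1/(-979/1765 + 21869) = 1/(38597806/1765) = 1765/38597806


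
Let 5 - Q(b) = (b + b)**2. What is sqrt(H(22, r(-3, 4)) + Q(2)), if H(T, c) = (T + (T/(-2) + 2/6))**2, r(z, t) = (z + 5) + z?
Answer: sqrt(1057)/3 ≈ 10.837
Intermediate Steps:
r(z, t) = 5 + 2*z (r(z, t) = (5 + z) + z = 5 + 2*z)
Q(b) = 5 - 4*b**2 (Q(b) = 5 - (b + b)**2 = 5 - (2*b)**2 = 5 - 4*b**2)
H(T, c) = (1/3 + T/2)**2 (H(T, c) = (T + (T*(-1/2) + 2*(1/6)))**2 = (T + (-T/2 + 1/3))**2 = (T + (1/3 - T/2))**2 = (1/3 + T/2)**2)
sqrt(H(22, r(-3, 4)) + Q(2)) = sqrt((2 + 3*22)**2/36 + (5 - 4*2**2)) = sqrt((2 + 66)**2/36 + (5 - 4*4)) = sqrt((1/36)*68**2 + (5 - 16)) = sqrt((1/36)*4624 - 11) = sqrt(1156/9 - 11) = sqrt(1057/9) = sqrt(1057)/3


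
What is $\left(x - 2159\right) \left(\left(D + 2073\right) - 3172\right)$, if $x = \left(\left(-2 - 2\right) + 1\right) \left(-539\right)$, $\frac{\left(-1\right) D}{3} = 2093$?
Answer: $3998876$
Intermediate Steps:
$D = -6279$ ($D = \left(-3\right) 2093 = -6279$)
$x = 1617$ ($x = \left(-4 + 1\right) \left(-539\right) = \left(-3\right) \left(-539\right) = 1617$)
$\left(x - 2159\right) \left(\left(D + 2073\right) - 3172\right) = \left(1617 - 2159\right) \left(\left(-6279 + 2073\right) - 3172\right) = - 542 \left(-4206 - 3172\right) = \left(-542\right) \left(-7378\right) = 3998876$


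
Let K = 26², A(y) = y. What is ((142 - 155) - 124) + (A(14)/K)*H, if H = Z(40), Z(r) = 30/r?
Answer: -185203/1352 ≈ -136.98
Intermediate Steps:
H = ¾ (H = 30/40 = 30*(1/40) = ¾ ≈ 0.75000)
K = 676
((142 - 155) - 124) + (A(14)/K)*H = ((142 - 155) - 124) + (14/676)*(¾) = (-13 - 124) + (14*(1/676))*(¾) = -137 + (7/338)*(¾) = -137 + 21/1352 = -185203/1352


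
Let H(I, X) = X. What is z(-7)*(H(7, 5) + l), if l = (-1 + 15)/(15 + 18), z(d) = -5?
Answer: -895/33 ≈ -27.121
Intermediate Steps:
l = 14/33 ≈ 0.42424
z(-7)*(H(7, 5) + l) = -5*(5 + 14/33) = -5*179/33 = -895/33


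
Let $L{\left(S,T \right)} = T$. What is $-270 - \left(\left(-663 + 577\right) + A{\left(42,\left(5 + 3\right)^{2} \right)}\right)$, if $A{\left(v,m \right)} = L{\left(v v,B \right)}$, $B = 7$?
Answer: $-191$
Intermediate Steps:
$A{\left(v,m \right)} = 7$
$-270 - \left(\left(-663 + 577\right) + A{\left(42,\left(5 + 3\right)^{2} \right)}\right) = -270 - \left(\left(-663 + 577\right) + 7\right) = -270 - \left(-86 + 7\right) = -270 - -79 = -270 + 79 = -191$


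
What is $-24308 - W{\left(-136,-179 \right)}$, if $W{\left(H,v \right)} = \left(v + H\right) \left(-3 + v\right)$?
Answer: $-81638$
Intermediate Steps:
$W{\left(H,v \right)} = \left(-3 + v\right) \left(H + v\right)$ ($W{\left(H,v \right)} = \left(H + v\right) \left(-3 + v\right) = \left(-3 + v\right) \left(H + v\right)$)
$-24308 - W{\left(-136,-179 \right)} = -24308 - \left(\left(-179\right)^{2} - -408 - -537 - -24344\right) = -24308 - \left(32041 + 408 + 537 + 24344\right) = -24308 - 57330 = -81638$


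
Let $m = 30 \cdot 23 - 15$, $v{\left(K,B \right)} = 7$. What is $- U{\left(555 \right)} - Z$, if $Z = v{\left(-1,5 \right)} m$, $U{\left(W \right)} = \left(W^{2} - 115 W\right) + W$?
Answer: $-249480$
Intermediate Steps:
$U{\left(W \right)} = W^{2} - 114 W$
$m = 675$ ($m = 690 - 15 = 675$)
$Z = 4725$ ($Z = 7 \cdot 675 = 4725$)
$- U{\left(555 \right)} - Z = - 555 \left(-114 + 555\right) - 4725 = - 555 \cdot 441 - 4725 = \left(-1\right) 244755 - 4725 = -244755 - 4725 = -249480$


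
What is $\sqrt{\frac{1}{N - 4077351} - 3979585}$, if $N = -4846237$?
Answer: $\frac{i \sqrt{79224009023412659957}}{4461794} \approx 1994.9 i$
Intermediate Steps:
$\sqrt{\frac{1}{N - 4077351} - 3979585} = \sqrt{\frac{1}{-4846237 - 4077351} - 3979585} = \sqrt{\frac{1}{-8923588} - 3979585} = \sqrt{- \frac{1}{8923588} - 3979585} = \sqrt{- \frac{35512176950981}{8923588}} = \frac{i \sqrt{79224009023412659957}}{4461794}$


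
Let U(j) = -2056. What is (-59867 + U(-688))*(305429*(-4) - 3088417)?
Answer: 266896365759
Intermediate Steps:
(-59867 + U(-688))*(305429*(-4) - 3088417) = (-59867 - 2056)*(305429*(-4) - 3088417) = -61923*(-1221716 - 3088417) = -61923*(-4310133) = 266896365759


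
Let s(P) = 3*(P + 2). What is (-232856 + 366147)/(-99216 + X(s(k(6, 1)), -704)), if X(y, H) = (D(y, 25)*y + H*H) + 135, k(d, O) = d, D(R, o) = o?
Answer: 133291/397135 ≈ 0.33563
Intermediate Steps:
s(P) = 6 + 3*P (s(P) = 3*(2 + P) = 6 + 3*P)
X(y, H) = 135 + H² + 25*y (X(y, H) = (25*y + H*H) + 135 = (25*y + H²) + 135 = (H² + 25*y) + 135 = 135 + H² + 25*y)
(-232856 + 366147)/(-99216 + X(s(k(6, 1)), -704)) = (-232856 + 366147)/(-99216 + (135 + (-704)² + 25*(6 + 3*6))) = 133291/(-99216 + (135 + 495616 + 25*(6 + 18))) = 133291/(-99216 + (135 + 495616 + 25*24)) = 133291/(-99216 + (135 + 495616 + 600)) = 133291/(-99216 + 496351) = 133291/397135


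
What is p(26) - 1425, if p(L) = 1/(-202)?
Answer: -287851/202 ≈ -1425.0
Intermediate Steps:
p(L) = -1/202
p(26) - 1425 = -1/202 - 1425 = -287851/202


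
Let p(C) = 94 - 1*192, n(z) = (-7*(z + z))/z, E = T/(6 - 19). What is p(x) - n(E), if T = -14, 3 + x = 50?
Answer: -84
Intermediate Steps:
x = 47 (x = -3 + 50 = 47)
E = 14/13 (E = -14/(6 - 19) = -14/(-13) = -1/13*(-14) = 14/13 ≈ 1.0769)
n(z) = -14 (n(z) = (-14*z)/z = -14)
p(C) = -98 (p(C) = 94 - 192 = -98)
p(x) - n(E) = -98 - 1*(-14) = -98 + 14 = -84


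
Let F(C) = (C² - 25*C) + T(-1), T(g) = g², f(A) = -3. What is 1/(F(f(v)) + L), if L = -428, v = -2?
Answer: -1/343 ≈ -0.0029155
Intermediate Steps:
F(C) = 1 + C² - 25*C (F(C) = (C² - 25*C) + (-1)² = (C² - 25*C) + 1 = 1 + C² - 25*C)
1/(F(f(v)) + L) = 1/((1 + (-3)² - 25*(-3)) - 428) = 1/((1 + 9 + 75) - 428) = 1/(85 - 428) = 1/(-343) = -1/343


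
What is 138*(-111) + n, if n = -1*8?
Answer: -15326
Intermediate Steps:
n = -8
138*(-111) + n = 138*(-111) - 8 = -15318 - 8 = -15326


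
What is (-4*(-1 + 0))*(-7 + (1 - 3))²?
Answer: 324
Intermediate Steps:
(-4*(-1 + 0))*(-7 + (1 - 3))² = (-4*(-1))*(-7 - 2)² = 4*(-9)² = 4*81 = 324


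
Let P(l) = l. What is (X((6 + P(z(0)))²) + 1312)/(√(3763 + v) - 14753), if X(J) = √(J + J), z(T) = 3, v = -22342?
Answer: -4838984/54417397 - 132777*√2/217669588 - 328*I*√18579/54417397 - 9*I*√37158/217669588 ≈ -0.089786 - 0.00082955*I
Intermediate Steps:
X(J) = √2*√J (X(J) = √(2*J) = √2*√J)
(X((6 + P(z(0)))²) + 1312)/(√(3763 + v) - 14753) = (√2*√((6 + 3)²) + 1312)/(√(3763 - 22342) - 14753) = (√2*√(9²) + 1312)/(√(-18579) - 14753) = (√2*√81 + 1312)/(I*√18579 - 14753) = (√2*9 + 1312)/(-14753 + I*√18579) = (9*√2 + 1312)/(-14753 + I*√18579) = (1312 + 9*√2)/(-14753 + I*√18579)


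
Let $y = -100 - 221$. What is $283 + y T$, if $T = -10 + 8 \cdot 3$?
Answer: $-4211$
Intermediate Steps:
$y = -321$ ($y = -100 - 221 = -321$)
$T = 14$ ($T = -10 + 24 = 14$)
$283 + y T = 283 - 4494 = -4211$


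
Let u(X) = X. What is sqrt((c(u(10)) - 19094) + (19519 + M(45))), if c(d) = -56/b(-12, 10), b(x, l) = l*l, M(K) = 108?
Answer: 3*sqrt(1479)/5 ≈ 23.075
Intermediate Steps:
b(x, l) = l**2
c(d) = -14/25 (c(d) = -56/(10**2) = -56/100 = -56*1/100 = -14/25)
sqrt((c(u(10)) - 19094) + (19519 + M(45))) = sqrt((-14/25 - 19094) + (19519 + 108)) = sqrt(-477364/25 + 19627) = sqrt(13311/25) = 3*sqrt(1479)/5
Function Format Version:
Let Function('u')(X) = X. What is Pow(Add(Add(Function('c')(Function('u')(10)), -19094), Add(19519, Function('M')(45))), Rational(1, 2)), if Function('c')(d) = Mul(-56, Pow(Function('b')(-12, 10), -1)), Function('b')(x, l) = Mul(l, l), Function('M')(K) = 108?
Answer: Mul(Rational(3, 5), Pow(1479, Rational(1, 2))) ≈ 23.075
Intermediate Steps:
Function('b')(x, l) = Pow(l, 2)
Function('c')(d) = Rational(-14, 25) (Function('c')(d) = Mul(-56, Pow(Pow(10, 2), -1)) = Mul(-56, Pow(100, -1)) = Mul(-56, Rational(1, 100)) = Rational(-14, 25))
Pow(Add(Add(Function('c')(Function('u')(10)), -19094), Add(19519, Function('M')(45))), Rational(1, 2)) = Pow(Add(Add(Rational(-14, 25), -19094), Add(19519, 108)), Rational(1, 2)) = Pow(Add(Rational(-477364, 25), 19627), Rational(1, 2)) = Pow(Rational(13311, 25), Rational(1, 2)) = Mul(Rational(3, 5), Pow(1479, Rational(1, 2)))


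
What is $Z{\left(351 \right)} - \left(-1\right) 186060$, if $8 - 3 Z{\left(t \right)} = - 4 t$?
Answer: $\frac{559592}{3} \approx 1.8653 \cdot 10^{5}$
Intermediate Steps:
$Z{\left(t \right)} = \frac{8}{3} + \frac{4 t}{3}$ ($Z{\left(t \right)} = \frac{8}{3} - \frac{\left(-4\right) t}{3} = \frac{8}{3} + \frac{4 t}{3}$)
$Z{\left(351 \right)} - \left(-1\right) 186060 = \left(\frac{8}{3} + \frac{4}{3} \cdot 351\right) - \left(-1\right) 186060 = \left(\frac{8}{3} + 468\right) - -186060 = \frac{1412}{3} + 186060 = \frac{559592}{3}$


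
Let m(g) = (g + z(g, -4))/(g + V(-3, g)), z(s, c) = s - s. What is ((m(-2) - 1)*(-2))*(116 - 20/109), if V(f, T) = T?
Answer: 12624/109 ≈ 115.82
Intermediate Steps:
z(s, c) = 0
m(g) = 1/2 (m(g) = (g + 0)/(g + g) = g/((2*g)) = g*(1/(2*g)) = 1/2)
((m(-2) - 1)*(-2))*(116 - 20/109) = ((1/2 - 1)*(-2))*(116 - 20/109) = (-1/2*(-2))*(116 - 20*1/109) = 1*(116 - 20/109) = 1*(12624/109) = 12624/109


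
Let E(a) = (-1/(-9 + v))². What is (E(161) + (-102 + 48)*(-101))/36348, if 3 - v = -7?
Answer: 5455/36348 ≈ 0.15008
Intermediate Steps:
v = 10 (v = 3 - 1*(-7) = 3 + 7 = 10)
E(a) = 1 (E(a) = (-1/(-9 + 10))² = (-1/1)² = (-1*1)² = (-1)² = 1)
(E(161) + (-102 + 48)*(-101))/36348 = (1 + (-102 + 48)*(-101))/36348 = (1 - 54*(-101))*(1/36348) = (1 + 5454)*(1/36348) = 5455*(1/36348) = 5455/36348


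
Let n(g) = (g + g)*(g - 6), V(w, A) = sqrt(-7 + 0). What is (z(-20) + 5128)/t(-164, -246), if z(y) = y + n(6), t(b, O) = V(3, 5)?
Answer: -5108*I*sqrt(7)/7 ≈ -1930.6*I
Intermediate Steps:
V(w, A) = I*sqrt(7) (V(w, A) = sqrt(-7) = I*sqrt(7))
t(b, O) = I*sqrt(7)
n(g) = 2*g*(-6 + g) (n(g) = (2*g)*(-6 + g) = 2*g*(-6 + g))
z(y) = y (z(y) = y + 2*6*(-6 + 6) = y + 2*6*0 = y + 0 = y)
(z(-20) + 5128)/t(-164, -246) = (-20 + 5128)/((I*sqrt(7))) = 5108*(-I*sqrt(7)/7) = -5108*I*sqrt(7)/7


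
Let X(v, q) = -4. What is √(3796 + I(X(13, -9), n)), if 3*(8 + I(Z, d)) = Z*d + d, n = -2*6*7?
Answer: 44*√2 ≈ 62.225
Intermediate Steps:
n = -84 (n = -12*7 = -84)
I(Z, d) = -8 + d/3 + Z*d/3 (I(Z, d) = -8 + (Z*d + d)/3 = -8 + (d + Z*d)/3 = -8 + (d/3 + Z*d/3) = -8 + d/3 + Z*d/3)
√(3796 + I(X(13, -9), n)) = √(3796 + (-8 + (⅓)*(-84) + (⅓)*(-4)*(-84))) = √(3796 + (-8 - 28 + 112)) = √(3796 + 76) = √3872 = 44*√2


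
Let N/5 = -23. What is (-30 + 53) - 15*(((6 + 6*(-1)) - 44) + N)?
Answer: 2408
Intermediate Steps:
N = -115 (N = 5*(-23) = -115)
(-30 + 53) - 15*(((6 + 6*(-1)) - 44) + N) = (-30 + 53) - 15*(((6 + 6*(-1)) - 44) - 115) = 23 - 15*(((6 - 6) - 44) - 115) = 23 - 15*((0 - 44) - 115) = 23 - 15*(-44 - 115) = 23 - 15*(-159) = 23 + 2385 = 2408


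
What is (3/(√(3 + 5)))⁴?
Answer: 81/64 ≈ 1.2656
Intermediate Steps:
(3/(√(3 + 5)))⁴ = (3/(√8))⁴ = (3/((2*√2)))⁴ = (3*(√2/4))⁴ = (3*√2/4)⁴ = 81/64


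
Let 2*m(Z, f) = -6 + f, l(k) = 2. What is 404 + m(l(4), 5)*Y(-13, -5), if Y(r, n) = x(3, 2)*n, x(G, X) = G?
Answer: 823/2 ≈ 411.50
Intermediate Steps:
m(Z, f) = -3 + f/2 (m(Z, f) = (-6 + f)/2 = -3 + f/2)
Y(r, n) = 3*n
404 + m(l(4), 5)*Y(-13, -5) = 404 + (-3 + (½)*5)*(3*(-5)) = 404 + (-3 + 5/2)*(-15) = 404 - ½*(-15) = 404 + 15/2 = 823/2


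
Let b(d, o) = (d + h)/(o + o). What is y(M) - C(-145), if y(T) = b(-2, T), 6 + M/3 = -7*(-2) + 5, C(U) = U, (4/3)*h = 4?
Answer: 11311/78 ≈ 145.01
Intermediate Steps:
h = 3 (h = (¾)*4 = 3)
b(d, o) = (3 + d)/(2*o) (b(d, o) = (d + 3)/(o + o) = (3 + d)/((2*o)) = (3 + d)*(1/(2*o)) = (3 + d)/(2*o))
M = 39 (M = -18 + 3*(-7*(-2) + 5) = -18 + 3*(14 + 5) = -18 + 3*19 = -18 + 57 = 39)
y(T) = 1/(2*T) (y(T) = (3 - 2)/(2*T) = (½)*1/T = 1/(2*T))
y(M) - C(-145) = (½)/39 - 1*(-145) = (½)*(1/39) + 145 = 1/78 + 145 = 11311/78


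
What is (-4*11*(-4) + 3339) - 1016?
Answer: 2499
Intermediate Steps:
(-4*11*(-4) + 3339) - 1016 = (-44*(-4) + 3339) - 1016 = (176 + 3339) - 1016 = 3515 - 1016 = 2499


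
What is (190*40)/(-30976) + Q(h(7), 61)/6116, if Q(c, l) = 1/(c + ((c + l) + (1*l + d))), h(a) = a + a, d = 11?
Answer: -10629981/43325744 ≈ -0.24535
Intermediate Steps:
h(a) = 2*a
Q(c, l) = 1/(11 + 2*c + 2*l) (Q(c, l) = 1/(c + ((c + l) + (1*l + 11))) = 1/(c + ((c + l) + (l + 11))) = 1/(c + ((c + l) + (11 + l))) = 1/(c + (11 + c + 2*l)) = 1/(11 + 2*c + 2*l))
(190*40)/(-30976) + Q(h(7), 61)/6116 = (190*40)/(-30976) + 1/((11 + 2*(2*7) + 2*61)*6116) = 7600*(-1/30976) + (1/6116)/(11 + 2*14 + 122) = -475/1936 + (1/6116)/(11 + 28 + 122) = -475/1936 + (1/6116)/161 = -475/1936 + (1/161)*(1/6116) = -475/1936 + 1/984676 = -10629981/43325744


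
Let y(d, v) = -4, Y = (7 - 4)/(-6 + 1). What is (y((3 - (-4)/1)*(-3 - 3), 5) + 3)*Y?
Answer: 3/5 ≈ 0.60000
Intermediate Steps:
Y = -3/5 (Y = 3/(-5) = 3*(-1/5) = -3/5 ≈ -0.60000)
(y((3 - (-4)/1)*(-3 - 3), 5) + 3)*Y = (-4 + 3)*(-3/5) = -1*(-3/5) = 3/5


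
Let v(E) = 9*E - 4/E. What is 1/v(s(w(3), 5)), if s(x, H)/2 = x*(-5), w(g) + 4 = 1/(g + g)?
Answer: 115/39663 ≈ 0.0028994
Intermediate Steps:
w(g) = -4 + 1/(2*g) (w(g) = -4 + 1/(g + g) = -4 + 1/(2*g))
s(x, H) = -10*x (s(x, H) = 2*(x*(-5)) = 2*(-5*x) = -10*x)
v(E) = -4/E + 9*E
1/v(s(w(3), 5)) = 1/(-4*(-1/(10*(-4 + (1/2)/3))) + 9*(-10*(-4 + (1/2)/3))) = 1/(-4*(-1/(10*(-4 + (1/2)*(1/3)))) + 9*(-10*(-4 + (1/2)*(1/3)))) = 1/(-4*(-1/(10*(-4 + 1/6))) + 9*(-10*(-4 + 1/6))) = 1/(-4/((-10*(-23/6))) + 9*(-10*(-23/6))) = 1/(-4/115/3 + 9*(115/3)) = 1/(-4*3/115 + 345) = 1/(-12/115 + 345) = 1/(39663/115) = 115/39663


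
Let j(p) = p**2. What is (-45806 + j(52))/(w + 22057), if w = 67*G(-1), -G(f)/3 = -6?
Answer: -43102/23263 ≈ -1.8528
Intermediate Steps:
G(f) = 18 (G(f) = -3*(-6) = 18)
w = 1206 (w = 67*18 = 1206)
(-45806 + j(52))/(w + 22057) = (-45806 + 52**2)/(1206 + 22057) = (-45806 + 2704)/23263 = -43102*1/23263 = -43102/23263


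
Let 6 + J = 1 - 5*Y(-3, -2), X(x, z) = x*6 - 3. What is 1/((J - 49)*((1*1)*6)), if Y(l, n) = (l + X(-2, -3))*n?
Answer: -1/1404 ≈ -0.00071225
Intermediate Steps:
X(x, z) = -3 + 6*x (X(x, z) = 6*x - 3 = -3 + 6*x)
Y(l, n) = n*(-15 + l) (Y(l, n) = (l + (-3 + 6*(-2)))*n = (l + (-3 - 12))*n = (l - 15)*n = (-15 + l)*n = n*(-15 + l))
J = -185 (J = -6 + (1 - (-10)*(-15 - 3)) = -6 + (1 - (-10)*(-18)) = -6 + (1 - 5*36) = -6 + (1 - 180) = -6 - 179 = -185)
1/((J - 49)*((1*1)*6)) = 1/((-185 - 49)*((1*1)*6)) = 1/(-234*6) = 1/(-1404) = -1/1404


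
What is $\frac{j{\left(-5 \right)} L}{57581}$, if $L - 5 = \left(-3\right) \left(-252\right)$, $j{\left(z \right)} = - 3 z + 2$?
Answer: $\frac{12937}{57581} \approx 0.22467$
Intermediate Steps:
$j{\left(z \right)} = 2 - 3 z$
$L = 761$ ($L = 5 - -756 = 5 + 756 = 761$)
$\frac{j{\left(-5 \right)} L}{57581} = \frac{\left(2 - -15\right) 761}{57581} = \left(2 + 15\right) 761 \cdot \frac{1}{57581} = 17 \cdot 761 \cdot \frac{1}{57581} = 12937 \cdot \frac{1}{57581} = \frac{12937}{57581}$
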